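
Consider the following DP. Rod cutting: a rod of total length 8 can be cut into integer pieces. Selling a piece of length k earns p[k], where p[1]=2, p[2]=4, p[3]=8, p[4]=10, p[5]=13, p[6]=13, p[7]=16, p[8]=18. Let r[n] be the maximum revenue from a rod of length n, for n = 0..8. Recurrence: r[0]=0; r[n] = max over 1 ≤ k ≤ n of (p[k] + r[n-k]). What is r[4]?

10

   n    0    1    2    3    4    5    6    7    8
r[n]    0    2    4    8   10   13   16   18   21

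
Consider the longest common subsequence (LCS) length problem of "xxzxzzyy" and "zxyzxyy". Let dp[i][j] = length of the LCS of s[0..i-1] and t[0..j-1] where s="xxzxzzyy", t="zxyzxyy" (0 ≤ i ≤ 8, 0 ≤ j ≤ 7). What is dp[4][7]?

   ''  z  x  y  z  x  y  y
''  0  0  0  0  0  0  0  0
 x  0  0  1  1  1  1  1  1
 x  0  0  1  1  1  2  2  2
 z  0  1  1  1  2  2  2  2
 x  0  1  2  2  2  3  3  3
 z  0  1  2  2  3  3  3  3
 z  0  1  2  2  3  3  3  3
 y  0  1  2  3  3  3  4  4
 y  0  1  2  3  3  3  4  5

3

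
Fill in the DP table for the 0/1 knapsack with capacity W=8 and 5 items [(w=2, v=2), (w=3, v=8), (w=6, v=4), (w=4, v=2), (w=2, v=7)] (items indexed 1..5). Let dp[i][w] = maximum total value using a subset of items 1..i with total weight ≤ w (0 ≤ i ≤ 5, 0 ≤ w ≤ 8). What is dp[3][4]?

8

i\w   0   1   2   3   4   5   6   7   8
  0   0   0   0   0   0   0   0   0   0
  1   0   0   2   2   2   2   2   2   2
  2   0   0   2   8   8  10  10  10  10
  3   0   0   2   8   8  10  10  10  10
  4   0   0   2   8   8  10  10  10  10
  5   0   0   7   8   9  15  15  17  17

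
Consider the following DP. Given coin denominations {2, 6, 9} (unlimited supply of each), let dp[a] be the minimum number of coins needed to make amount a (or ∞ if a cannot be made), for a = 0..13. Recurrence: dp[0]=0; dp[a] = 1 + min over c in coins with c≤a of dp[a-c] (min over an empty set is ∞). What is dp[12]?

 a  0  1  2  3  4  5  6  7  8  9 10 11 12 13
dp  0  -  1  -  2  -  1  -  2  1  3  2  2  3
(- denotes ∞ / unreachable)

2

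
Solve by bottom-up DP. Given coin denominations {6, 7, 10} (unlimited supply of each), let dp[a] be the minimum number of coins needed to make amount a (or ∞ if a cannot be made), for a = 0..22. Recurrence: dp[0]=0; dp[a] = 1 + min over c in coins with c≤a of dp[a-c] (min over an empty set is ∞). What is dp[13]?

 a  0  1  2  3  4  5  6  7  8  9 10 11 12 13 14 15 16 17 18 19 20 21 22
dp  0  -  -  -  -  -  1  1  -  -  1  -  2  2  2  -  2  2  3  3  2  3  3
(- denotes ∞ / unreachable)

2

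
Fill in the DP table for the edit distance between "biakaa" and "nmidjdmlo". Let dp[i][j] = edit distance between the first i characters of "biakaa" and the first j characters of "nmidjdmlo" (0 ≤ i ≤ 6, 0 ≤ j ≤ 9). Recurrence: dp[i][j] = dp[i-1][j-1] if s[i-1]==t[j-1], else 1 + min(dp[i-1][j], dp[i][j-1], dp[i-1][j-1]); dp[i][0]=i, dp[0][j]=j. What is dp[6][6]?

   ''  n  m  i  d  j  d  m  l  o
''  0  1  2  3  4  5  6  7  8  9
 b  1  1  2  3  4  5  6  7  8  9
 i  2  2  2  2  3  4  5  6  7  8
 a  3  3  3  3  3  4  5  6  7  8
 k  4  4  4  4  4  4  5  6  7  8
 a  5  5  5  5  5  5  5  6  7  8
 a  6  6  6  6  6  6  6  6  7  8

6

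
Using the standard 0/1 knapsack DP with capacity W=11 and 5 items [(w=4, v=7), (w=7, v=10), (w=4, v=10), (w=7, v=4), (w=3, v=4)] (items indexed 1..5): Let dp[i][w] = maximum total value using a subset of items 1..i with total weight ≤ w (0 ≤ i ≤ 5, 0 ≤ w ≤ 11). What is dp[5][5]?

i\w   0   1   2   3   4   5   6   7   8   9  10  11
  0   0   0   0   0   0   0   0   0   0   0   0   0
  1   0   0   0   0   7   7   7   7   7   7   7   7
  2   0   0   0   0   7   7   7  10  10  10  10  17
  3   0   0   0   0  10  10  10  10  17  17  17  20
  4   0   0   0   0  10  10  10  10  17  17  17  20
  5   0   0   0   4  10  10  10  14  17  17  17  21

10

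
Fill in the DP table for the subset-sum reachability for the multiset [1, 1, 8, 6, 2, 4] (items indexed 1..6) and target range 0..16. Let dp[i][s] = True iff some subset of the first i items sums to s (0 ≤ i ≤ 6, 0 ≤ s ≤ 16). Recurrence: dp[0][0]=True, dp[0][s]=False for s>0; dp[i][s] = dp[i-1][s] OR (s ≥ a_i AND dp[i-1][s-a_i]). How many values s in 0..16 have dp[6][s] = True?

i\s   0   1   2   3   4   5   6   7   8   9  10  11  12  13  14  15  16
  0   T   F   F   F   F   F   F   F   F   F   F   F   F   F   F   F   F
  1   T   T   F   F   F   F   F   F   F   F   F   F   F   F   F   F   F
  2   T   T   T   F   F   F   F   F   F   F   F   F   F   F   F   F   F
  3   T   T   T   F   F   F   F   F   T   T   T   F   F   F   F   F   F
  4   T   T   T   F   F   F   T   T   T   T   T   F   F   F   T   T   T
  5   T   T   T   T   T   F   T   T   T   T   T   T   T   F   T   T   T
  6   T   T   T   T   T   T   T   T   T   T   T   T   T   T   T   T   T

17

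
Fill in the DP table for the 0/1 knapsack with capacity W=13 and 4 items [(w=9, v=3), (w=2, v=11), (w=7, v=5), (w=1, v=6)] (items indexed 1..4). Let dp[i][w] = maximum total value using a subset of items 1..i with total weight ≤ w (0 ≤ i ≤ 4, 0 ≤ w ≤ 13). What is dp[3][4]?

i\w   0   1   2   3   4   5   6   7   8   9  10  11  12  13
  0   0   0   0   0   0   0   0   0   0   0   0   0   0   0
  1   0   0   0   0   0   0   0   0   0   3   3   3   3   3
  2   0   0  11  11  11  11  11  11  11  11  11  14  14  14
  3   0   0  11  11  11  11  11  11  11  16  16  16  16  16
  4   0   6  11  17  17  17  17  17  17  17  22  22  22  22

11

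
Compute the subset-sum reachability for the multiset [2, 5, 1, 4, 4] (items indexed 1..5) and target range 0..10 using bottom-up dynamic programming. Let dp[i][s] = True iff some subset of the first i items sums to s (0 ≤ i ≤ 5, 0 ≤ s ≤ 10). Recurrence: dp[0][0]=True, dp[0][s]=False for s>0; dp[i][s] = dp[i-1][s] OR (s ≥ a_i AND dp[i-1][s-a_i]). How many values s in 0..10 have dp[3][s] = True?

i\s   0   1   2   3   4   5   6   7   8   9  10
  0   T   F   F   F   F   F   F   F   F   F   F
  1   T   F   T   F   F   F   F   F   F   F   F
  2   T   F   T   F   F   T   F   T   F   F   F
  3   T   T   T   T   F   T   T   T   T   F   F
  4   T   T   T   T   T   T   T   T   T   T   T
  5   T   T   T   T   T   T   T   T   T   T   T

8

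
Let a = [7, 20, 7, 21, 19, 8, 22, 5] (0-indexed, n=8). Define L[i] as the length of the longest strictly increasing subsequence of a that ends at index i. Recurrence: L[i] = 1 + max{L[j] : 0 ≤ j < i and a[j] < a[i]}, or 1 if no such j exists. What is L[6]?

   i    0    1    2    3    4    5    6    7
a[i]    7   20    7   21   19    8   22    5
L[i]    1    2    1    3    2    2    4    1

4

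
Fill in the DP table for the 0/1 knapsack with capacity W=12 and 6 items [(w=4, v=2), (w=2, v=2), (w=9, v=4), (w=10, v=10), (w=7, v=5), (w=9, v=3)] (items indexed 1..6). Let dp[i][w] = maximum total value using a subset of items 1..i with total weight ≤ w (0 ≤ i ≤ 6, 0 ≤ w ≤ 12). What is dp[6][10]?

10

i\w   0   1   2   3   4   5   6   7   8   9  10  11  12
  0   0   0   0   0   0   0   0   0   0   0   0   0   0
  1   0   0   0   0   2   2   2   2   2   2   2   2   2
  2   0   0   2   2   2   2   4   4   4   4   4   4   4
  3   0   0   2   2   2   2   4   4   4   4   4   6   6
  4   0   0   2   2   2   2   4   4   4   4  10  10  12
  5   0   0   2   2   2   2   4   5   5   7  10  10  12
  6   0   0   2   2   2   2   4   5   5   7  10  10  12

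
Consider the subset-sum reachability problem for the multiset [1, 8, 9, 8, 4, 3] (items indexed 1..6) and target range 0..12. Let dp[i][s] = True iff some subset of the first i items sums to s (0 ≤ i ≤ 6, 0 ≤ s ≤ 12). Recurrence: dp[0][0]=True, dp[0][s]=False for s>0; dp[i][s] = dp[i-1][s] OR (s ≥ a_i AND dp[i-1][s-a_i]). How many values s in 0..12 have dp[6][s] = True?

11

i\s   0   1   2   3   4   5   6   7   8   9  10  11  12
  0   T   F   F   F   F   F   F   F   F   F   F   F   F
  1   T   T   F   F   F   F   F   F   F   F   F   F   F
  2   T   T   F   F   F   F   F   F   T   T   F   F   F
  3   T   T   F   F   F   F   F   F   T   T   T   F   F
  4   T   T   F   F   F   F   F   F   T   T   T   F   F
  5   T   T   F   F   T   T   F   F   T   T   T   F   T
  6   T   T   F   T   T   T   F   T   T   T   T   T   T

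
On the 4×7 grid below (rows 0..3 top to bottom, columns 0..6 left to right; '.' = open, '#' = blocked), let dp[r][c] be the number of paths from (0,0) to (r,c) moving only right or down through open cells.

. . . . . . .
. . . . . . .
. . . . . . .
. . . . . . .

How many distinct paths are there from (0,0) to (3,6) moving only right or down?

84

r\c   0   1   2   3   4   5   6
  0   1   1   1   1   1   1   1
  1   1   2   3   4   5   6   7
  2   1   3   6  10  15  21  28
  3   1   4  10  20  35  56  84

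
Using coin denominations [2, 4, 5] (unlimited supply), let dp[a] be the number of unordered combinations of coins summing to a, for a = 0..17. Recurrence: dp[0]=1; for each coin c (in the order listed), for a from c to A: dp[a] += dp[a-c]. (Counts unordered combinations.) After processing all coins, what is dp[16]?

after  coin     0     1     2     3     4     5     6     7     8     9    10    11    12    13    14    15    16    17
          2     1     0     1     0     1     0     1     0     1     0     1     0     1     0     1     0     1     0
          4     1     0     1     0     2     0     2     0     3     0     3     0     4     0     4     0     5     0
          5     1     0     1     0     2     1     2     1     3     2     4     2     5     3     6     4     7     5

7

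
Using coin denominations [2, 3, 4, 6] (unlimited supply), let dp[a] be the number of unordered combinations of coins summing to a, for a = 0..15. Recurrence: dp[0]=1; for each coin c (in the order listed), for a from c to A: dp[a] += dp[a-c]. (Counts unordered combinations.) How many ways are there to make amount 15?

after  coin     0     1     2     3     4     5     6     7     8     9    10    11    12    13    14    15
          2     1     0     1     0     1     0     1     0     1     0     1     0     1     0     1     0
          3     1     0     1     1     1     1     2     1     2     2     2     2     3     2     3     3
          4     1     0     1     1     2     1     3     2     4     3     5     4     7     5     8     7
          6     1     0     1     1     2     1     4     2     5     4     7     5    11     7    13    11

11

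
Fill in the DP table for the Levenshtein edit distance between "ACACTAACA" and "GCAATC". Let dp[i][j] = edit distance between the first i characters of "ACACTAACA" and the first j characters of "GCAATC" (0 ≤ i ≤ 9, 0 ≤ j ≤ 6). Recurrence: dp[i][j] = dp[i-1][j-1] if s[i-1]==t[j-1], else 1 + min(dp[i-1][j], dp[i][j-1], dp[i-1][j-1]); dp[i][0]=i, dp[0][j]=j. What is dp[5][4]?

   ''  G  C  A  A  T  C
''  0  1  2  3  4  5  6
 A  1  1  2  2  3  4  5
 C  2  2  1  2  3  4  4
 A  3  3  2  1  2  3  4
 C  4  4  3  2  2  3  3
 T  5  5  4  3  3  2  3
 A  6  6  5  4  3  3  3
 A  7  7  6  5  4  4  4
 C  8  8  7  6  5  5  4
 A  9  9  8  7  6  6  5

3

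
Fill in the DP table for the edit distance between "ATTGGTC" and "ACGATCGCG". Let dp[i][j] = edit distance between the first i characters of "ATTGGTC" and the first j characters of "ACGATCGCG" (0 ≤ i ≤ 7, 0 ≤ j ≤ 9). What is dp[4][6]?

   ''  A  C  G  A  T  C  G  C  G
''  0  1  2  3  4  5  6  7  8  9
 A  1  0  1  2  3  4  5  6  7  8
 T  2  1  1  2  3  3  4  5  6  7
 T  3  2  2  2  3  3  4  5  6  7
 G  4  3  3  2  3  4  4  4  5  6
 G  5  4  4  3  3  4  5  4  5  5
 T  6  5  5  4  4  3  4  5  5  6
 C  7  6  5  5  5  4  3  4  5  6

4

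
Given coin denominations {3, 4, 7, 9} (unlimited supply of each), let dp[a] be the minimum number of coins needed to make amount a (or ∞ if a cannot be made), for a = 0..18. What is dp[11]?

 a  0  1  2  3  4  5  6  7  8  9 10 11 12 13 14 15 16 17 18
dp  0  -  -  1  1  -  2  1  2  1  2  2  2  2  2  3  2  3  2
(- denotes ∞ / unreachable)

2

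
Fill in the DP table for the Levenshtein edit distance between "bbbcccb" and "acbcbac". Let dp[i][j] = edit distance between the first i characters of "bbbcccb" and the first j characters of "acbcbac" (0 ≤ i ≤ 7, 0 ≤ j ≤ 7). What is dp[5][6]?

   ''  a  c  b  c  b  a  c
''  0  1  2  3  4  5  6  7
 b  1  1  2  2  3  4  5  6
 b  2  2  2  2  3  3  4  5
 b  3  3  3  2  3  3  4  5
 c  4  4  3  3  2  3  4  4
 c  5  5  4  4  3  3  4  4
 c  6  6  5  5  4  4  4  4
 b  7  7  6  5  5  4  5  5

4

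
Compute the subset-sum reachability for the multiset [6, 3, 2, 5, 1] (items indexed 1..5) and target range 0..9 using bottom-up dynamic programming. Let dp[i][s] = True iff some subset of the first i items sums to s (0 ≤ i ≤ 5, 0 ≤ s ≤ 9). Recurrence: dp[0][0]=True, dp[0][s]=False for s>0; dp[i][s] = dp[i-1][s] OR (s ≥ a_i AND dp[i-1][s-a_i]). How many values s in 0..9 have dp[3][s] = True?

7

i\s   0   1   2   3   4   5   6   7   8   9
  0   T   F   F   F   F   F   F   F   F   F
  1   T   F   F   F   F   F   T   F   F   F
  2   T   F   F   T   F   F   T   F   F   T
  3   T   F   T   T   F   T   T   F   T   T
  4   T   F   T   T   F   T   T   T   T   T
  5   T   T   T   T   T   T   T   T   T   T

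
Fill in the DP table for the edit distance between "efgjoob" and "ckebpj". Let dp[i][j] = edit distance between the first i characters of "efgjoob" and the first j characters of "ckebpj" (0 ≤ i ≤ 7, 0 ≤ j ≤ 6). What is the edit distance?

   ''  c  k  e  b  p  j
''  0  1  2  3  4  5  6
 e  1  1  2  2  3  4  5
 f  2  2  2  3  3  4  5
 g  3  3  3  3  4  4  5
 j  4  4  4  4  4  5  4
 o  5  5  5  5  5  5  5
 o  6  6  6  6  6  6  6
 b  7  7  7  7  6  7  7

7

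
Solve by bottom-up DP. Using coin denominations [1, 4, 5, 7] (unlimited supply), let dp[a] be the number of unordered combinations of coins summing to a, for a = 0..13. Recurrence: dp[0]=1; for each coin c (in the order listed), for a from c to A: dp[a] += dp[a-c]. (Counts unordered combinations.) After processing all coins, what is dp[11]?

after  coin     0     1     2     3     4     5     6     7     8     9    10    11    12    13
          1     1     1     1     1     1     1     1     1     1     1     1     1     1     1
          4     1     1     1     1     2     2     2     2     3     3     3     3     4     4
          5     1     1     1     1     2     3     3     3     4     5     6     6     7     8
          7     1     1     1     1     2     3     3     4     5     6     7     8    10    11

8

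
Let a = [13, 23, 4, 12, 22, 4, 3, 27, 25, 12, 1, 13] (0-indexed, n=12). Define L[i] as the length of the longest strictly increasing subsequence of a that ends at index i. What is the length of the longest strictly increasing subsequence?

4

   i    0    1    2    3    4    5    6    7    8    9   10   11
a[i]   13   23    4   12   22    4    3   27   25   12    1   13
L[i]    1    2    1    2    3    1    1    4    4    2    1    3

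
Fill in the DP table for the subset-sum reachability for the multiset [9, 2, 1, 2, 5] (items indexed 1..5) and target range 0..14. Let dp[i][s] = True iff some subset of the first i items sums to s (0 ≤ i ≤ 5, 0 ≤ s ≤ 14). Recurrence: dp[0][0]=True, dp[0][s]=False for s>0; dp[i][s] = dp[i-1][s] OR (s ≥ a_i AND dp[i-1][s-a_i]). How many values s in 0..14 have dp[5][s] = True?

i\s   0   1   2   3   4   5   6   7   8   9  10  11  12  13  14
  0   T   F   F   F   F   F   F   F   F   F   F   F   F   F   F
  1   T   F   F   F   F   F   F   F   F   T   F   F   F   F   F
  2   T   F   T   F   F   F   F   F   F   T   F   T   F   F   F
  3   T   T   T   T   F   F   F   F   F   T   T   T   T   F   F
  4   T   T   T   T   T   T   F   F   F   T   T   T   T   T   T
  5   T   T   T   T   T   T   T   T   T   T   T   T   T   T   T

15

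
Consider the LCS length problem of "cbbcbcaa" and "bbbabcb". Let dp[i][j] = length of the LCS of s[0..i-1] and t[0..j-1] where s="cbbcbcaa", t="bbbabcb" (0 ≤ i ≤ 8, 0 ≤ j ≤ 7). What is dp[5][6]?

3

   ''  b  b  b  a  b  c  b
''  0  0  0  0  0  0  0  0
 c  0  0  0  0  0  0  1  1
 b  0  1  1  1  1  1  1  2
 b  0  1  2  2  2  2  2  2
 c  0  1  2  2  2  2  3  3
 b  0  1  2  3  3  3  3  4
 c  0  1  2  3  3  3  4  4
 a  0  1  2  3  4  4  4  4
 a  0  1  2  3  4  4  4  4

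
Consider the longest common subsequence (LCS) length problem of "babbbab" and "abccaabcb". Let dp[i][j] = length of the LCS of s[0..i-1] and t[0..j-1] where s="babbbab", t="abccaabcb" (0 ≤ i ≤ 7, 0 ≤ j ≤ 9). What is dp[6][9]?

4

   ''  a  b  c  c  a  a  b  c  b
''  0  0  0  0  0  0  0  0  0  0
 b  0  0  1  1  1  1  1  1  1  1
 a  0  1  1  1  1  2  2  2  2  2
 b  0  1  2  2  2  2  2  3  3  3
 b  0  1  2  2  2  2  2  3  3  4
 b  0  1  2  2  2  2  2  3  3  4
 a  0  1  2  2  2  3  3  3  3  4
 b  0  1  2  2  2  3  3  4  4  4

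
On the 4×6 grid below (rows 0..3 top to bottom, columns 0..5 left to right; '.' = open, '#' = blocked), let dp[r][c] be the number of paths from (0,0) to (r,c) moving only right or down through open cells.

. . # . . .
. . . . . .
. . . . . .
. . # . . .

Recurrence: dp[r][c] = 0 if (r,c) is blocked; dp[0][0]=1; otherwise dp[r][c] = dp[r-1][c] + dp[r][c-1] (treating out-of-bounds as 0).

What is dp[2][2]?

r\c   0   1   2   3   4   5
  0   1   1   0   0   0   0
  1   1   2   2   2   2   2
  2   1   3   5   7   9  11
  3   1   4   0   7  16  27

5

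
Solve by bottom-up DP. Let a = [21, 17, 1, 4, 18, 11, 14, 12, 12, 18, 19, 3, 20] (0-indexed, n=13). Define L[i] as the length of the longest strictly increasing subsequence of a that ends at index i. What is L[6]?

   i    0    1    2    3    4    5    6    7    8    9   10   11   12
a[i]   21   17    1    4   18   11   14   12   12   18   19    3   20
L[i]    1    1    1    2    3    3    4    4    4    5    6    2    7

4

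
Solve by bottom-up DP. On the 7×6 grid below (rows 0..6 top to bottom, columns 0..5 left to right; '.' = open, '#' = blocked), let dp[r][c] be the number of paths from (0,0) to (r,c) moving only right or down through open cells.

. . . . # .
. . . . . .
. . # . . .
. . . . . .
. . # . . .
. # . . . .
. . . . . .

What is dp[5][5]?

84

r\c   0   1   2   3   4   5
  0   1   1   1   1   0   0
  1   1   2   3   4   4   4
  2   1   3   0   4   8  12
  3   1   4   4   8  16  28
  4   1   5   0   8  24  52
  5   1   0   0   8  32  84
  6   1   1   1   9  41 125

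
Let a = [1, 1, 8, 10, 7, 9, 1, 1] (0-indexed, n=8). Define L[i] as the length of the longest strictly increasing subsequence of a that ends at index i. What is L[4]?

   i    0    1    2    3    4    5    6    7
a[i]    1    1    8   10    7    9    1    1
L[i]    1    1    2    3    2    3    1    1

2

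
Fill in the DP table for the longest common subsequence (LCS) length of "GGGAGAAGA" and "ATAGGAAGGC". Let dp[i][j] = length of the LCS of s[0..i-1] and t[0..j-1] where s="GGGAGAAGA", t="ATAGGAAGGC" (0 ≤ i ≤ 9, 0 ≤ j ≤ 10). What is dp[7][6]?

   ''  A  T  A  G  G  A  A  G  G  C
''  0  0  0  0  0  0  0  0  0  0  0
 G  0  0  0  0  1  1  1  1  1  1  1
 G  0  0  0  0  1  2  2  2  2  2  2
 G  0  0  0  0  1  2  2  2  3  3  3
 A  0  1  1  1  1  2  3  3  3  3  3
 G  0  1  1  1  2  2  3  3  4  4  4
 A  0  1  1  2  2  2  3  4  4  4  4
 A  0  1  1  2  2  2  3  4  4  4  4
 G  0  1  1  2  3  3  3  4  5  5  5
 A  0  1  1  2  3  3  4  4  5  5  5

3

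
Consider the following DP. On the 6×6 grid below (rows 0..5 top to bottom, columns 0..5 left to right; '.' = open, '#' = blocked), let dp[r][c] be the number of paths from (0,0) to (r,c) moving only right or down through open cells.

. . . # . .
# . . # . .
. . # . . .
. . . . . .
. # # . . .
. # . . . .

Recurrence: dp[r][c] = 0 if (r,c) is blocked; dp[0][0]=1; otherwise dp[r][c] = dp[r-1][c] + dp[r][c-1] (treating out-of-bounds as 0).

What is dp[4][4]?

r\c   0   1   2   3   4   5
  0   1   1   1   0   0   0
  1   0   1   2   0   0   0
  2   0   1   0   0   0   0
  3   0   1   1   1   1   1
  4   0   0   0   1   2   3
  5   0   0   0   1   3   6

2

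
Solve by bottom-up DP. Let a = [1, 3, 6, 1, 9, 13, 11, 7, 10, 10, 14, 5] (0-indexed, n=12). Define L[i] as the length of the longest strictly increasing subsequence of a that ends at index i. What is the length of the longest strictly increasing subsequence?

   i    0    1    2    3    4    5    6    7    8    9   10   11
a[i]    1    3    6    1    9   13   11    7   10   10   14    5
L[i]    1    2    3    1    4    5    5    4    5    5    6    3

6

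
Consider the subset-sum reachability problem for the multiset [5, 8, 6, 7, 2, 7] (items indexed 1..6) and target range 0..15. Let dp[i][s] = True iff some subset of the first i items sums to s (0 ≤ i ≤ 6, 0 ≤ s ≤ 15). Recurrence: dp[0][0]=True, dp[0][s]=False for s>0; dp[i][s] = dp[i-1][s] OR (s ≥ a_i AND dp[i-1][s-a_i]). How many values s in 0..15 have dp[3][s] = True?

i\s   0   1   2   3   4   5   6   7   8   9  10  11  12  13  14  15
  0   T   F   F   F   F   F   F   F   F   F   F   F   F   F   F   F
  1   T   F   F   F   F   T   F   F   F   F   F   F   F   F   F   F
  2   T   F   F   F   F   T   F   F   T   F   F   F   F   T   F   F
  3   T   F   F   F   F   T   T   F   T   F   F   T   F   T   T   F
  4   T   F   F   F   F   T   T   T   T   F   F   T   T   T   T   T
  5   T   F   T   F   F   T   T   T   T   T   T   T   T   T   T   T
  6   T   F   T   F   F   T   T   T   T   T   T   T   T   T   T   T

7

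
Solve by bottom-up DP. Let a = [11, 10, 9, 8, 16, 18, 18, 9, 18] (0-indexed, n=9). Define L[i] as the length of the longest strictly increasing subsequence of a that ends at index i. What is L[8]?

   i    0    1    2    3    4    5    6    7    8
a[i]   11   10    9    8   16   18   18    9   18
L[i]    1    1    1    1    2    3    3    2    3

3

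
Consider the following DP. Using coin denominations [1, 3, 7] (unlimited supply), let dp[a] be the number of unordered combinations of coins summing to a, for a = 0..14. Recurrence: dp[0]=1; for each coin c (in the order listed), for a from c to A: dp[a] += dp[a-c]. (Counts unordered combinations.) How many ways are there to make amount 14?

9

after  coin     0     1     2     3     4     5     6     7     8     9    10    11    12    13    14
          1     1     1     1     1     1     1     1     1     1     1     1     1     1     1     1
          3     1     1     1     2     2     2     3     3     3     4     4     4     5     5     5
          7     1     1     1     2     2     2     3     4     4     5     6     6     7     8     9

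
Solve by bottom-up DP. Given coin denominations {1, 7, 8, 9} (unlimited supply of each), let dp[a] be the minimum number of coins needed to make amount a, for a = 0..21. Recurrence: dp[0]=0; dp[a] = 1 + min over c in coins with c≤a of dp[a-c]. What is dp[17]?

2

 a  0  1  2  3  4  5  6  7  8  9 10 11 12 13 14 15 16 17 18 19 20 21
dp  0  1  2  3  4  5  6  1  1  1  2  3  4  5  2  2  2  2  2  3  4  3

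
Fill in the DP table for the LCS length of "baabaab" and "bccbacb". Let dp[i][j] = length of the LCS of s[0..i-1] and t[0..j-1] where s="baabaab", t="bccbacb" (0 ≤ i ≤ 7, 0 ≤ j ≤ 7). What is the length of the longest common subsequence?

   ''  b  c  c  b  a  c  b
''  0  0  0  0  0  0  0  0
 b  0  1  1  1  1  1  1  1
 a  0  1  1  1  1  2  2  2
 a  0  1  1  1  1  2  2  2
 b  0  1  1  1  2  2  2  3
 a  0  1  1  1  2  3  3  3
 a  0  1  1  1  2  3  3  3
 b  0  1  1  1  2  3  3  4

4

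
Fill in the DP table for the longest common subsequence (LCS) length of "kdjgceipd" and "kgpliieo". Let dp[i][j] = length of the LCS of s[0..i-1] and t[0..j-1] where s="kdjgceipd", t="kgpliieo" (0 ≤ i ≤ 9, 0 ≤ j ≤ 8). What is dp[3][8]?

   ''  k  g  p  l  i  i  e  o
''  0  0  0  0  0  0  0  0  0
 k  0  1  1  1  1  1  1  1  1
 d  0  1  1  1  1  1  1  1  1
 j  0  1  1  1  1  1  1  1  1
 g  0  1  2  2  2  2  2  2  2
 c  0  1  2  2  2  2  2  2  2
 e  0  1  2  2  2  2  2  3  3
 i  0  1  2  2  2  3  3  3  3
 p  0  1  2  3  3  3  3  3  3
 d  0  1  2  3  3  3  3  3  3

1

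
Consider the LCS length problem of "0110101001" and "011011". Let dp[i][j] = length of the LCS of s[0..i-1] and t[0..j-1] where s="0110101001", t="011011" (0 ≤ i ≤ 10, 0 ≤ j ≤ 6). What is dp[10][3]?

3

   ''  0  1  1  0  1  1
''  0  0  0  0  0  0  0
 0  0  1  1  1  1  1  1
 1  0  1  2  2  2  2  2
 1  0  1  2  3  3  3  3
 0  0  1  2  3  4  4  4
 1  0  1  2  3  4  5  5
 0  0  1  2  3  4  5  5
 1  0  1  2  3  4  5  6
 0  0  1  2  3  4  5  6
 0  0  1  2  3  4  5  6
 1  0  1  2  3  4  5  6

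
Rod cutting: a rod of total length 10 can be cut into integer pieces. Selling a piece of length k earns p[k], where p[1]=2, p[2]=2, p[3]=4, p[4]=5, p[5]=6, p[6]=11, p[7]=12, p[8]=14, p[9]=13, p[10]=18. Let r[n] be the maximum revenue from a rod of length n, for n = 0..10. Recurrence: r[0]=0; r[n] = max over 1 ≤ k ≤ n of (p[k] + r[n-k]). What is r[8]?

16

   n    0    1    2    3    4    5    6    7    8    9   10
r[n]    0    2    4    6    8   10   12   14   16   18   20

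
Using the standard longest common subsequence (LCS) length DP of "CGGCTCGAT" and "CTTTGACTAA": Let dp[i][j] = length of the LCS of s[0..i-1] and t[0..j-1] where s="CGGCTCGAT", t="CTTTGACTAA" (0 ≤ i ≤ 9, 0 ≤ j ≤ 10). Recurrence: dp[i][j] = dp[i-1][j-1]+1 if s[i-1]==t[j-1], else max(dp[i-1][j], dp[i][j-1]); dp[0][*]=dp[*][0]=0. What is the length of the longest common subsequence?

5

   ''  C  T  T  T  G  A  C  T  A  A
''  0  0  0  0  0  0  0  0  0  0  0
 C  0  1  1  1  1  1  1  1  1  1  1
 G  0  1  1  1  1  2  2  2  2  2  2
 G  0  1  1  1  1  2  2  2  2  2  2
 C  0  1  1  1  1  2  2  3  3  3  3
 T  0  1  2  2  2  2  2  3  4  4  4
 C  0  1  2  2  2  2  2  3  4  4  4
 G  0  1  2  2  2  3  3  3  4  4  4
 A  0  1  2  2  2  3  4  4  4  5  5
 T  0  1  2  3  3  3  4  4  5  5  5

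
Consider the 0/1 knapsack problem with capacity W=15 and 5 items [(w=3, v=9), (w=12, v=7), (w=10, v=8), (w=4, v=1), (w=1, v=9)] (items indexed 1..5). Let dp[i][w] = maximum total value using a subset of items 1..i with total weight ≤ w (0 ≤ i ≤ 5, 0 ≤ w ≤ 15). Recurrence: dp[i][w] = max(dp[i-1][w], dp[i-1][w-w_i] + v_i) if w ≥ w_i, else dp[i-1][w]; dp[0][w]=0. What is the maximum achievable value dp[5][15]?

26

i\w   0   1   2   3   4   5   6   7   8   9  10  11  12  13  14  15
  0   0   0   0   0   0   0   0   0   0   0   0   0   0   0   0   0
  1   0   0   0   9   9   9   9   9   9   9   9   9   9   9   9   9
  2   0   0   0   9   9   9   9   9   9   9   9   9   9   9   9  16
  3   0   0   0   9   9   9   9   9   9   9   9   9   9  17  17  17
  4   0   0   0   9   9   9   9  10  10  10  10  10  10  17  17  17
  5   0   9   9   9  18  18  18  18  19  19  19  19  19  19  26  26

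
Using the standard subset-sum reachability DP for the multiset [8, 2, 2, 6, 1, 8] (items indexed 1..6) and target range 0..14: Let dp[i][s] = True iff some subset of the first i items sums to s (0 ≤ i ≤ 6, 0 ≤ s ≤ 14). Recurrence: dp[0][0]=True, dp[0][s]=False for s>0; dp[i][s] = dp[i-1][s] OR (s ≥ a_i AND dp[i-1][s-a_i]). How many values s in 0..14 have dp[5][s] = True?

15

i\s   0   1   2   3   4   5   6   7   8   9  10  11  12  13  14
  0   T   F   F   F   F   F   F   F   F   F   F   F   F   F   F
  1   T   F   F   F   F   F   F   F   T   F   F   F   F   F   F
  2   T   F   T   F   F   F   F   F   T   F   T   F   F   F   F
  3   T   F   T   F   T   F   F   F   T   F   T   F   T   F   F
  4   T   F   T   F   T   F   T   F   T   F   T   F   T   F   T
  5   T   T   T   T   T   T   T   T   T   T   T   T   T   T   T
  6   T   T   T   T   T   T   T   T   T   T   T   T   T   T   T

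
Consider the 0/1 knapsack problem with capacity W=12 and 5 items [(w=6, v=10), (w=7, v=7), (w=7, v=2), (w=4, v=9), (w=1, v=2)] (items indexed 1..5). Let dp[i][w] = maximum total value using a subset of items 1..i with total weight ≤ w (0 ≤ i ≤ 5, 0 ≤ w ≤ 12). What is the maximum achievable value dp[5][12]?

21

i\w   0   1   2   3   4   5   6   7   8   9  10  11  12
  0   0   0   0   0   0   0   0   0   0   0   0   0   0
  1   0   0   0   0   0   0  10  10  10  10  10  10  10
  2   0   0   0   0   0   0  10  10  10  10  10  10  10
  3   0   0   0   0   0   0  10  10  10  10  10  10  10
  4   0   0   0   0   9   9  10  10  10  10  19  19  19
  5   0   2   2   2   9  11  11  12  12  12  19  21  21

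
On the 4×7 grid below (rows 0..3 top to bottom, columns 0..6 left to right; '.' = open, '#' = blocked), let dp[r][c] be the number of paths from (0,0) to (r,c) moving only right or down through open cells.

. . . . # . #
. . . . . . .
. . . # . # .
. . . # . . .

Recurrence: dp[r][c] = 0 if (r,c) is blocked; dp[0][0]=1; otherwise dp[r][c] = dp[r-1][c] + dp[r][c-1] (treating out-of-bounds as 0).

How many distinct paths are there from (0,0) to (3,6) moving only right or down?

r\c   0   1   2   3   4   5   6
  0   1   1   1   1   0   0   0
  1   1   2   3   4   4   4   4
  2   1   3   6   0   4   0   4
  3   1   4  10   0   4   4   8

8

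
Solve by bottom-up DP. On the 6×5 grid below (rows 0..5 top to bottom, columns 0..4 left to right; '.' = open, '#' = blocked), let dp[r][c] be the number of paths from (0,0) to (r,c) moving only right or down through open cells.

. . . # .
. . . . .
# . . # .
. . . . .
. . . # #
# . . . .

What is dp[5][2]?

r\c   0   1   2   3   4
  0   1   1   1   0   0
  1   1   2   3   3   3
  2   0   2   5   0   3
  3   0   2   7   7  10
  4   0   2   9   0   0
  5   0   2  11  11  11

11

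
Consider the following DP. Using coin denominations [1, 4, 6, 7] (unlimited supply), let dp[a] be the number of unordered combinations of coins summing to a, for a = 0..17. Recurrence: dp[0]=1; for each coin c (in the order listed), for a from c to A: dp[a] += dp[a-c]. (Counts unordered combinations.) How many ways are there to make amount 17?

16

after  coin     0     1     2     3     4     5     6     7     8     9    10    11    12    13    14    15    16    17
          1     1     1     1     1     1     1     1     1     1     1     1     1     1     1     1     1     1     1
          4     1     1     1     1     2     2     2     2     3     3     3     3     4     4     4     4     5     5
          6     1     1     1     1     2     2     3     3     4     4     5     5     7     7     8     8    10    10
          7     1     1     1     1     2     2     3     4     5     5     6     7     9    10    12    13    15    16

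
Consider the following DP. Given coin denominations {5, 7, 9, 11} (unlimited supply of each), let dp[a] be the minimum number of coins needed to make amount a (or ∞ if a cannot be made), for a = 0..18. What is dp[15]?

3

 a  0  1  2  3  4  5  6  7  8  9 10 11 12 13 14 15 16 17 18
dp  0  -  -  -  -  1  -  1  -  1  2  1  2  -  2  3  2  3  2
(- denotes ∞ / unreachable)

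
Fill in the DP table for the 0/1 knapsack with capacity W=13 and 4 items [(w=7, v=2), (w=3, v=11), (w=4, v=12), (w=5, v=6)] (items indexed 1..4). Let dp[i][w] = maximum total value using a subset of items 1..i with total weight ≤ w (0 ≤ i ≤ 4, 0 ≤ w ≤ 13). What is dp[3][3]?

11

i\w   0   1   2   3   4   5   6   7   8   9  10  11  12  13
  0   0   0   0   0   0   0   0   0   0   0   0   0   0   0
  1   0   0   0   0   0   0   0   2   2   2   2   2   2   2
  2   0   0   0  11  11  11  11  11  11  11  13  13  13  13
  3   0   0   0  11  12  12  12  23  23  23  23  23  23  23
  4   0   0   0  11  12  12  12  23  23  23  23  23  29  29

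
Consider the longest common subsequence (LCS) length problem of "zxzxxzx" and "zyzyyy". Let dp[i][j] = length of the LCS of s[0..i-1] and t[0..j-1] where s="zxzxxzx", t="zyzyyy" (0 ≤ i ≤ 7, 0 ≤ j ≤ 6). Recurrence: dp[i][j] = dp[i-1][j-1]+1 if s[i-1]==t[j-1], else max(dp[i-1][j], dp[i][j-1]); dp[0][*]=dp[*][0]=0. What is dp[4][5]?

   ''  z  y  z  y  y  y
''  0  0  0  0  0  0  0
 z  0  1  1  1  1  1  1
 x  0  1  1  1  1  1  1
 z  0  1  1  2  2  2  2
 x  0  1  1  2  2  2  2
 x  0  1  1  2  2  2  2
 z  0  1  1  2  2  2  2
 x  0  1  1  2  2  2  2

2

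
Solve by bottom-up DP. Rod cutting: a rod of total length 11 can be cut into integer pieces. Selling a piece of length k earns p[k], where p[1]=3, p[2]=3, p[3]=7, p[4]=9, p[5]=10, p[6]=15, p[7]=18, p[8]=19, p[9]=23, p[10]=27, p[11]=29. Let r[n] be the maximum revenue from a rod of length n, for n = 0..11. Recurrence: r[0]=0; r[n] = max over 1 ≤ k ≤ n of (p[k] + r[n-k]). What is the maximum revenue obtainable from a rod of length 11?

   n    0    1    2    3    4    5    6    7    8    9   10   11
r[n]    0    3    6    9   12   15   18   21   24   27   30   33

33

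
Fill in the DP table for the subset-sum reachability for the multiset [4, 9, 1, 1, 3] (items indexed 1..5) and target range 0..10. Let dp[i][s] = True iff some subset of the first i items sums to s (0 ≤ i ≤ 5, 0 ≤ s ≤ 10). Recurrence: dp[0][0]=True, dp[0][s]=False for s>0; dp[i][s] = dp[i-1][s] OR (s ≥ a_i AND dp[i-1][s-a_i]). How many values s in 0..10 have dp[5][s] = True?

11

i\s   0   1   2   3   4   5   6   7   8   9  10
  0   T   F   F   F   F   F   F   F   F   F   F
  1   T   F   F   F   T   F   F   F   F   F   F
  2   T   F   F   F   T   F   F   F   F   T   F
  3   T   T   F   F   T   T   F   F   F   T   T
  4   T   T   T   F   T   T   T   F   F   T   T
  5   T   T   T   T   T   T   T   T   T   T   T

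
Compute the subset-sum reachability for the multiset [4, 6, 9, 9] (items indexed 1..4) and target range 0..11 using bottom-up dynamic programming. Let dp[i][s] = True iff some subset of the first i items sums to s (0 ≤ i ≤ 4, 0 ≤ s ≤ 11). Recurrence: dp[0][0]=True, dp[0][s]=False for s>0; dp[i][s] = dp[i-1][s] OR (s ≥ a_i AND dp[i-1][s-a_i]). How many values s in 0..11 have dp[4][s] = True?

i\s   0   1   2   3   4   5   6   7   8   9  10  11
  0   T   F   F   F   F   F   F   F   F   F   F   F
  1   T   F   F   F   T   F   F   F   F   F   F   F
  2   T   F   F   F   T   F   T   F   F   F   T   F
  3   T   F   F   F   T   F   T   F   F   T   T   F
  4   T   F   F   F   T   F   T   F   F   T   T   F

5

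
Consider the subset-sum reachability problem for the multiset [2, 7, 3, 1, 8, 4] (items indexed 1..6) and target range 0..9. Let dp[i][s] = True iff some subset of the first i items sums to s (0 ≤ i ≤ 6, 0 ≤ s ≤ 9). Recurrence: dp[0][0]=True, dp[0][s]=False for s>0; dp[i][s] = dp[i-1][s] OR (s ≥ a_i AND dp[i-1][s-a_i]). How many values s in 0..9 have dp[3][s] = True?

i\s   0   1   2   3   4   5   6   7   8   9
  0   T   F   F   F   F   F   F   F   F   F
  1   T   F   T   F   F   F   F   F   F   F
  2   T   F   T   F   F   F   F   T   F   T
  3   T   F   T   T   F   T   F   T   F   T
  4   T   T   T   T   T   T   T   T   T   T
  5   T   T   T   T   T   T   T   T   T   T
  6   T   T   T   T   T   T   T   T   T   T

6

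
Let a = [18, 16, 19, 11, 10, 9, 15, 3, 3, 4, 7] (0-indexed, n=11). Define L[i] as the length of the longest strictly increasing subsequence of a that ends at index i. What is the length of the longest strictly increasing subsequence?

3

   i    0    1    2    3    4    5    6    7    8    9   10
a[i]   18   16   19   11   10    9   15    3    3    4    7
L[i]    1    1    2    1    1    1    2    1    1    2    3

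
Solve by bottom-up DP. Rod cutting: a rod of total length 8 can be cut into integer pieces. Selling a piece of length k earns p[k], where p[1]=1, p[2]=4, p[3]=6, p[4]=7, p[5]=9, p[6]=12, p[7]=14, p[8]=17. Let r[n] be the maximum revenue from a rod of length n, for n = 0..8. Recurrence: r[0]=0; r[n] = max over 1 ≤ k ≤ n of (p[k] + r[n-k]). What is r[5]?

   n    0    1    2    3    4    5    6    7    8
r[n]    0    1    4    6    8   10   12   14   17

10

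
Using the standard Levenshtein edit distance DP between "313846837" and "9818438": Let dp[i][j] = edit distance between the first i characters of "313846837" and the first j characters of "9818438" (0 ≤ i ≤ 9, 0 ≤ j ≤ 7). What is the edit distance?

6

   ''  9  8  1  8  4  3  8
''  0  1  2  3  4  5  6  7
 3  1  1  2  3  4  5  5  6
 1  2  2  2  2  3  4  5  6
 3  3  3  3  3  3  4  4  5
 8  4  4  3  4  3  4  5  4
 4  5  5  4  4  4  3  4  5
 6  6  6  5  5  5  4  4  5
 8  7  7  6  6  5  5  5  4
 3  8  8  7  7  6  6  5  5
 7  9  9  8  8  7  7  6  6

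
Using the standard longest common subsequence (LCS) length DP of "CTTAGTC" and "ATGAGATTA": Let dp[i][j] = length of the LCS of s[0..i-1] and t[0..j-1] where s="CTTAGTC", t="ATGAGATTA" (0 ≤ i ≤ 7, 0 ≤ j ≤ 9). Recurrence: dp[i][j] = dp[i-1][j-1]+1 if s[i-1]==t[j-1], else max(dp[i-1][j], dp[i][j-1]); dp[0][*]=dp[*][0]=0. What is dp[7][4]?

2

   ''  A  T  G  A  G  A  T  T  A
''  0  0  0  0  0  0  0  0  0  0
 C  0  0  0  0  0  0  0  0  0  0
 T  0  0  1  1  1  1  1  1  1  1
 T  0  0  1  1  1  1  1  2  2  2
 A  0  1  1  1  2  2  2  2  2  3
 G  0  1  1  2  2  3  3  3  3  3
 T  0  1  2  2  2  3  3  4  4  4
 C  0  1  2  2  2  3  3  4  4  4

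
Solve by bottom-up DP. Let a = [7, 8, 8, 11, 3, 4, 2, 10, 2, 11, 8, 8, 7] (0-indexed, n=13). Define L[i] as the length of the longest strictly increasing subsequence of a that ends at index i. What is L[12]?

3

   i    0    1    2    3    4    5    6    7    8    9   10   11   12
a[i]    7    8    8   11    3    4    2   10    2   11    8    8    7
L[i]    1    2    2    3    1    2    1    3    1    4    3    3    3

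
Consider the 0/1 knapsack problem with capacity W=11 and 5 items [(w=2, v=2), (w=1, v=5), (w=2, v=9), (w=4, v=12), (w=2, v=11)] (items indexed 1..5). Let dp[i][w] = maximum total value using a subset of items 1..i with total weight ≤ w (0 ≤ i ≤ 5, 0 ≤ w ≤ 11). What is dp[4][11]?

28

i\w   0   1   2   3   4   5   6   7   8   9  10  11
  0   0   0   0   0   0   0   0   0   0   0   0   0
  1   0   0   2   2   2   2   2   2   2   2   2   2
  2   0   5   5   7   7   7   7   7   7   7   7   7
  3   0   5   9  14  14  16  16  16  16  16  16  16
  4   0   5   9  14  14  17  21  26  26  28  28  28
  5   0   5  11  16  20  25  25  28  32  37  37  39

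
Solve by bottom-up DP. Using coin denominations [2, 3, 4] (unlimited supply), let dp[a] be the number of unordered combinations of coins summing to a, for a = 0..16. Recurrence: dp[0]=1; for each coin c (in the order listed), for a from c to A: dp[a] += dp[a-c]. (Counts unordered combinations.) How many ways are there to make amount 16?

after  coin     0     1     2     3     4     5     6     7     8     9    10    11    12    13    14    15    16
          2     1     0     1     0     1     0     1     0     1     0     1     0     1     0     1     0     1
          3     1     0     1     1     1     1     2     1     2     2     2     2     3     2     3     3     3
          4     1     0     1     1     2     1     3     2     4     3     5     4     7     5     8     7    10

10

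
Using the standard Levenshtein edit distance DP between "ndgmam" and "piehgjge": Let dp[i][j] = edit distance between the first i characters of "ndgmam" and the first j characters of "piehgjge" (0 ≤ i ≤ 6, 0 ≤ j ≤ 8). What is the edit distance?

   ''  p  i  e  h  g  j  g  e
''  0  1  2  3  4  5  6  7  8
 n  1  1  2  3  4  5  6  7  8
 d  2  2  2  3  4  5  6  7  8
 g  3  3  3  3  4  4  5  6  7
 m  4  4  4  4  4  5  5  6  7
 a  5  5  5  5  5  5  6  6  7
 m  6  6  6  6  6  6  6  7  7

7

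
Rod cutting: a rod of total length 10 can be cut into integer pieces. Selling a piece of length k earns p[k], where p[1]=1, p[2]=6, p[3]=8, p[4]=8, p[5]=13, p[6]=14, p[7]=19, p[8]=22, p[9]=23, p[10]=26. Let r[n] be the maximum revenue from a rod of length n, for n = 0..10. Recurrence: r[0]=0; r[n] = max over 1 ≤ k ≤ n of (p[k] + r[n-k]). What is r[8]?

   n    0    1    2    3    4    5    6    7    8    9   10
r[n]    0    1    6    8   12   14   18   20   24   26   30

24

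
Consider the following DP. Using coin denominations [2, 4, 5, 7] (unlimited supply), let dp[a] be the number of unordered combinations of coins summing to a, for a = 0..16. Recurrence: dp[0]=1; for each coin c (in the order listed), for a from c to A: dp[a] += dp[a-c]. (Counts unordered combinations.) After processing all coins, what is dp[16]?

10

after  coin     0     1     2     3     4     5     6     7     8     9    10    11    12    13    14    15    16
          2     1     0     1     0     1     0     1     0     1     0     1     0     1     0     1     0     1
          4     1     0     1     0     2     0     2     0     3     0     3     0     4     0     4     0     5
          5     1     0     1     0     2     1     2     1     3     2     4     2     5     3     6     4     7
          7     1     0     1     0     2     1     2     2     3     3     4     4     6     5     8     7    10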